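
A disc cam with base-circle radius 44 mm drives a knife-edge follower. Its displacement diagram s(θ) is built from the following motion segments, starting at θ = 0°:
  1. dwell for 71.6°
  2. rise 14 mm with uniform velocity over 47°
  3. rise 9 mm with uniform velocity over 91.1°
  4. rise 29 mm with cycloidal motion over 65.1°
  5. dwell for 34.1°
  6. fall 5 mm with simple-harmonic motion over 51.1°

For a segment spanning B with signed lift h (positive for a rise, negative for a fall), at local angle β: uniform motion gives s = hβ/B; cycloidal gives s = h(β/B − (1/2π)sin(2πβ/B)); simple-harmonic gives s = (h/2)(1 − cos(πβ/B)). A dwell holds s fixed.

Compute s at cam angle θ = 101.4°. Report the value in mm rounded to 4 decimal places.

seg 1 [0°–71.6°] dwell: s stays 0.0000
seg 2 [71.6°–118.6°] uniform, h=14: θ=101.4° here. β=29.8, B=47. 14·29.8/47 = 8.8766 → s = 8.8766

8.8766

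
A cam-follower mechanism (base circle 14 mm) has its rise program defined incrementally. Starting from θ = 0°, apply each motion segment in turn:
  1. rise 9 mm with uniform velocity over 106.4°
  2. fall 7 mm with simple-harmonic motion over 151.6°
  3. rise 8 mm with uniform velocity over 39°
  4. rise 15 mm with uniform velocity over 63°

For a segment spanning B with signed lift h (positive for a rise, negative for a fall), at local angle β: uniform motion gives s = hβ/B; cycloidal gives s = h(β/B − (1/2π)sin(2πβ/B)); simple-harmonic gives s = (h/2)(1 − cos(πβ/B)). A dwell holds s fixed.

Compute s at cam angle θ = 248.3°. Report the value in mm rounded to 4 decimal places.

seg 1 [0°–106.4°] uniform, h=9: full span → s += 9 → s = 9.0000
seg 2 [106.4°–258°] simple-harmonic, h=-7: θ=248.3° here. β=141.9, B=151.6. -7/2·(1 − cos(π·0.9360)) = -6.9295 → s = 2.0705

2.0705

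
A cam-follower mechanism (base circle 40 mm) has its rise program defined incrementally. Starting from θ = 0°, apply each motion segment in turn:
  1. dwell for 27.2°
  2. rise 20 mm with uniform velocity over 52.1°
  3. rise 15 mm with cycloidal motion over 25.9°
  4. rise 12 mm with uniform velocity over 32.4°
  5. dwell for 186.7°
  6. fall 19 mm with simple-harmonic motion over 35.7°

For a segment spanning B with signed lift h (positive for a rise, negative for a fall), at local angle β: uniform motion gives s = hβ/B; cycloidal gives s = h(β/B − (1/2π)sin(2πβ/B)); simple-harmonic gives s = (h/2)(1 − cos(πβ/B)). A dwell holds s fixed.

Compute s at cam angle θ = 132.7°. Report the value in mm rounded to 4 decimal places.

seg 1 [0°–27.2°] dwell: s stays 0.0000
seg 2 [27.2°–79.3°] uniform, h=20: full span → s += 20 → s = 20.0000
seg 3 [79.3°–105.2°] cycloidal, h=15: full span → s += 15 → s = 35.0000
seg 4 [105.2°–137.6°] uniform, h=12: θ=132.7° here. β=27.5, B=32.4. 12·27.5/32.4 = 10.1852 → s = 45.1852

45.1852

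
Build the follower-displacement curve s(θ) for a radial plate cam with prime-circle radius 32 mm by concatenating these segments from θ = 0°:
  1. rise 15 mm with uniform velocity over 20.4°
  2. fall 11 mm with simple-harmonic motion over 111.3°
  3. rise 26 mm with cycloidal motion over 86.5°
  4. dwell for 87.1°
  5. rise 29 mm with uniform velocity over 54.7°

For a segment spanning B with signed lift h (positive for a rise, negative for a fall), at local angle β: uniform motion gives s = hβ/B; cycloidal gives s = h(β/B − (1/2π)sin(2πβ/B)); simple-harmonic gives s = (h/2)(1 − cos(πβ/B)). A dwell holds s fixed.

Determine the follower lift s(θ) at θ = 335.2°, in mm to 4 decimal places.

seg 1 [0°–20.4°] uniform, h=15: full span → s += 15 → s = 15.0000
seg 2 [20.4°–131.7°] simple-harmonic, h=-11: full span → s += -11 → s = 4.0000
seg 3 [131.7°–218.2°] cycloidal, h=26: full span → s += 26 → s = 30.0000
seg 4 [218.2°–305.3°] dwell: s stays 30.0000
seg 5 [305.3°–360°] uniform, h=29: θ=335.2° here. β=29.9, B=54.7. 29·29.9/54.7 = 15.8519 → s = 45.8519

45.8519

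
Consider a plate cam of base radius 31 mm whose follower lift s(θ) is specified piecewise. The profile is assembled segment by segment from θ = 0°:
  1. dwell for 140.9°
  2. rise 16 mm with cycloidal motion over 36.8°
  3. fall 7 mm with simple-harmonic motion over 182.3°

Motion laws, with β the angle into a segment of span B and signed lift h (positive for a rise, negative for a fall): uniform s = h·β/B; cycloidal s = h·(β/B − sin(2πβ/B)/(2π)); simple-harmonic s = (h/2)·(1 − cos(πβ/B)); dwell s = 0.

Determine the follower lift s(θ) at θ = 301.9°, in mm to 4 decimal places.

seg 1 [0°–140.9°] dwell: s stays 0.0000
seg 2 [140.9°–177.7°] cycloidal, h=16: full span → s += 16 → s = 16.0000
seg 3 [177.7°–360°] simple-harmonic, h=-7: θ=301.9° here. β=124.2, B=182.3. -7/2·(1 − cos(π·0.6813)) = -5.3874 → s = 10.6126

10.6126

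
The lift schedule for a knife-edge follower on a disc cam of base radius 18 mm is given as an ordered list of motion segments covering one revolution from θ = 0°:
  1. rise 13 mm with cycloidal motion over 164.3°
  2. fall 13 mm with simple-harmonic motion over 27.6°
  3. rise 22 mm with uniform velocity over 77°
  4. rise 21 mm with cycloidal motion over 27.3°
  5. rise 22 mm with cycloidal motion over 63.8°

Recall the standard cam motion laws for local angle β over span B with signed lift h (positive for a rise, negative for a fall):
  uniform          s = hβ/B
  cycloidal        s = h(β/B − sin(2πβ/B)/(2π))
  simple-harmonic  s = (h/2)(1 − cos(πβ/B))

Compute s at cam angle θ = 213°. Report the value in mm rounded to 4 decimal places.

seg 1 [0°–164.3°] cycloidal, h=13: full span → s += 13 → s = 13.0000
seg 2 [164.3°–191.9°] simple-harmonic, h=-13: full span → s += -13 → s = 0.0000
seg 3 [191.9°–268.9°] uniform, h=22: θ=213° here. β=21.1, B=77. 22·21.1/77 = 6.0286 → s = 6.0286

6.0286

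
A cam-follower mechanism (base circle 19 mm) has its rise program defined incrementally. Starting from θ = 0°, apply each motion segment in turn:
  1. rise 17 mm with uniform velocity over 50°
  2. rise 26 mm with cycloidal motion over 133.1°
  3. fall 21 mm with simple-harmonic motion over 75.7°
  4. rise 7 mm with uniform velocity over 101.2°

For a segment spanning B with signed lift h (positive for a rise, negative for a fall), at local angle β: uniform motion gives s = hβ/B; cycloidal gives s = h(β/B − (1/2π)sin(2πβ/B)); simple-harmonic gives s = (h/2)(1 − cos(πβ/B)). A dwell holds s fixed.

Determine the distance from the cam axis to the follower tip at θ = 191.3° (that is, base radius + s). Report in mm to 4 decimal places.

seg 1 [0°–50°] uniform, h=17: full span → s += 17 → s = 17.0000
seg 2 [50°–183.1°] cycloidal, h=26: full span → s += 26 → s = 43.0000
seg 3 [183.1°–258.8°] simple-harmonic, h=-21: θ=191.3° here. β=8.2, B=75.7. -21/2·(1 − cos(π·0.1083)) = -0.6021 → s = 42.3979
radial distance = base radius + s = 19 + 42.3979 = 61.3979

61.3979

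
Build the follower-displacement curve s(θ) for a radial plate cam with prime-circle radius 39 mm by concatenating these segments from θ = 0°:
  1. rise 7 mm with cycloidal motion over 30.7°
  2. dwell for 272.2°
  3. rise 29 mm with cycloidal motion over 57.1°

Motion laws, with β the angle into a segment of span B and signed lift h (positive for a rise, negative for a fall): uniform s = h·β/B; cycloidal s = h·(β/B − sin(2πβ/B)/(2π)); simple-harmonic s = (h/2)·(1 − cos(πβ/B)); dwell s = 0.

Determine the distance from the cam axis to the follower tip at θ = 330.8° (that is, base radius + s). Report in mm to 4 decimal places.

seg 1 [0°–30.7°] cycloidal, h=7: full span → s += 7 → s = 7.0000
seg 2 [30.7°–302.9°] dwell: s stays 7.0000
seg 3 [302.9°–360°] cycloidal, h=29: θ=330.8° here. β=27.9, B=57.1. 29·(0.4886 − sin(2π·0.4886)/(2π)) = 13.8400 → s = 20.8400
radial distance = base radius + s = 39 + 20.8400 = 59.8400

59.8400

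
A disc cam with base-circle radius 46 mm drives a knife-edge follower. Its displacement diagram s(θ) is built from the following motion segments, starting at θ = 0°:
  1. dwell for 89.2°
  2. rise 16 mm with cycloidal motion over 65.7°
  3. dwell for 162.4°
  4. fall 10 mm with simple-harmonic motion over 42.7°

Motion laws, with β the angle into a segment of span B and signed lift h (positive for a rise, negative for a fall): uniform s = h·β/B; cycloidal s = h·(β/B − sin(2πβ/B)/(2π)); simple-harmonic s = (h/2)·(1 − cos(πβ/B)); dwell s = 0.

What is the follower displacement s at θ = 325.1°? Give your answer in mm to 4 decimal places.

seg 1 [0°–89.2°] dwell: s stays 0.0000
seg 2 [89.2°–154.9°] cycloidal, h=16: full span → s += 16 → s = 16.0000
seg 3 [154.9°–317.3°] dwell: s stays 16.0000
seg 4 [317.3°–360°] simple-harmonic, h=-10: θ=325.1° here. β=7.8, B=42.7. -10/2·(1 − cos(π·0.1827)) = -0.8010 → s = 15.1990

15.1990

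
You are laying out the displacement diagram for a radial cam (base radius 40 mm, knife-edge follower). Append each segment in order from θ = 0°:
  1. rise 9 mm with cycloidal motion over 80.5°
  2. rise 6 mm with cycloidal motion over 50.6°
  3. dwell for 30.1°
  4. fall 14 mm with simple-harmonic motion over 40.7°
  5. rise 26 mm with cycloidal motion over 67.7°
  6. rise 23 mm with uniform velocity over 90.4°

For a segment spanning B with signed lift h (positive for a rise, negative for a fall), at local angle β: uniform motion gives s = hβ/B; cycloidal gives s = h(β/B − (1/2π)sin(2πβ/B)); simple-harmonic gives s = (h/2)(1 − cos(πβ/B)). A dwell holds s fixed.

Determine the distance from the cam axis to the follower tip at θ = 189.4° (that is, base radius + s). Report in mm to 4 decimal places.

seg 1 [0°–80.5°] cycloidal, h=9: full span → s += 9 → s = 9.0000
seg 2 [80.5°–131.1°] cycloidal, h=6: full span → s += 6 → s = 15.0000
seg 3 [131.1°–161.2°] dwell: s stays 15.0000
seg 4 [161.2°–201.9°] simple-harmonic, h=-14: θ=189.4° here. β=28.2, B=40.7. -14/2·(1 − cos(π·0.6929)) = -10.9867 → s = 4.0133
radial distance = base radius + s = 40 + 4.0133 = 44.0133

44.0133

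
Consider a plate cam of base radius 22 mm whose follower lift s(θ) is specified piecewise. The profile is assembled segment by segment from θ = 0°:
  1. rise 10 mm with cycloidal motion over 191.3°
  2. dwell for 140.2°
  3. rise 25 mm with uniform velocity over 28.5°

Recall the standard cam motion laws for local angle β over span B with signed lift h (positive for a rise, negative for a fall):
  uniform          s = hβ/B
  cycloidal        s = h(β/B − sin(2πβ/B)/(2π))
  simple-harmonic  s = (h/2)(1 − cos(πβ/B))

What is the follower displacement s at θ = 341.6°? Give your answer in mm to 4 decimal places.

seg 1 [0°–191.3°] cycloidal, h=10: full span → s += 10 → s = 10.0000
seg 2 [191.3°–331.5°] dwell: s stays 10.0000
seg 3 [331.5°–360°] uniform, h=25: θ=341.6° here. β=10.1, B=28.5. 25·10.1/28.5 = 8.8596 → s = 18.8596

18.8596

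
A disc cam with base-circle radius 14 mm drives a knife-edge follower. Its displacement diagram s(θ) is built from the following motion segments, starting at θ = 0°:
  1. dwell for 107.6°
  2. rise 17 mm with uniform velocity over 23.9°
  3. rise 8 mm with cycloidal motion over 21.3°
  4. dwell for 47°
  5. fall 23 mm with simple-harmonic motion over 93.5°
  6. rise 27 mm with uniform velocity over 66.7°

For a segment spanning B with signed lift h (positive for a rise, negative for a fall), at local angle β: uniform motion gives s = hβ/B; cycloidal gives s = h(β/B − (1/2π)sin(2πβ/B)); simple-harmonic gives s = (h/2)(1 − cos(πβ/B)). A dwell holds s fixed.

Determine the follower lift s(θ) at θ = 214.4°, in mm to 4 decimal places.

seg 1 [0°–107.6°] dwell: s stays 0.0000
seg 2 [107.6°–131.5°] uniform, h=17: full span → s += 17 → s = 17.0000
seg 3 [131.5°–152.8°] cycloidal, h=8: full span → s += 8 → s = 25.0000
seg 4 [152.8°–199.8°] dwell: s stays 25.0000
seg 5 [199.8°–293.3°] simple-harmonic, h=-23: θ=214.4° here. β=14.6, B=93.5. -23/2·(1 − cos(π·0.1561)) = -1.3562 → s = 23.6438

23.6438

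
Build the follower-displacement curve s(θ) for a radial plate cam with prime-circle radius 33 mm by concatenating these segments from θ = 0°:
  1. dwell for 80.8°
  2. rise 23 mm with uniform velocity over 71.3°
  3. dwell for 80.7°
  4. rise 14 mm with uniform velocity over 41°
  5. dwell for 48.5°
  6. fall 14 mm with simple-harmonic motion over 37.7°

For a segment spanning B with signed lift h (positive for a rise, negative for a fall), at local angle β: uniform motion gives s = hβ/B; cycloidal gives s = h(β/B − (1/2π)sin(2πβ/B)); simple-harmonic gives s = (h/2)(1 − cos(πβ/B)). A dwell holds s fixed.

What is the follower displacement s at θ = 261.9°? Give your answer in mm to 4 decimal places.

seg 1 [0°–80.8°] dwell: s stays 0.0000
seg 2 [80.8°–152.1°] uniform, h=23: full span → s += 23 → s = 23.0000
seg 3 [152.1°–232.8°] dwell: s stays 23.0000
seg 4 [232.8°–273.8°] uniform, h=14: θ=261.9° here. β=29.1, B=41. 14·29.1/41 = 9.9366 → s = 32.9366

32.9366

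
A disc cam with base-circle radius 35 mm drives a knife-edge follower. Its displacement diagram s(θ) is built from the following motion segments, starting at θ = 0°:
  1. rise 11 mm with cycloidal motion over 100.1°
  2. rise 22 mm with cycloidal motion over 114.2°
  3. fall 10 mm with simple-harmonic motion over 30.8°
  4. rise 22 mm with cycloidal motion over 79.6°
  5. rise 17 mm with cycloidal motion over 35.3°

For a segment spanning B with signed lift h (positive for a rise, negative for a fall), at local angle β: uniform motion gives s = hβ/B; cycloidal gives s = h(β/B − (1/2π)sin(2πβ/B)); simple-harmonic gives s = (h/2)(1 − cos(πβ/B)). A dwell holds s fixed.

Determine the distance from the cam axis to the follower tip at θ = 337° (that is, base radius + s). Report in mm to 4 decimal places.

seg 1 [0°–100.1°] cycloidal, h=11: full span → s += 11 → s = 11.0000
seg 2 [100.1°–214.3°] cycloidal, h=22: full span → s += 22 → s = 33.0000
seg 3 [214.3°–245.1°] simple-harmonic, h=-10: full span → s += -10 → s = 23.0000
seg 4 [245.1°–324.7°] cycloidal, h=22: full span → s += 22 → s = 45.0000
seg 5 [324.7°–360°] cycloidal, h=17: θ=337° here. β=12.3, B=35.3. 17·(0.3484 − sin(2π·0.3484)/(2π)) = 3.7191 → s = 48.7191
radial distance = base radius + s = 35 + 48.7191 = 83.7191

83.7191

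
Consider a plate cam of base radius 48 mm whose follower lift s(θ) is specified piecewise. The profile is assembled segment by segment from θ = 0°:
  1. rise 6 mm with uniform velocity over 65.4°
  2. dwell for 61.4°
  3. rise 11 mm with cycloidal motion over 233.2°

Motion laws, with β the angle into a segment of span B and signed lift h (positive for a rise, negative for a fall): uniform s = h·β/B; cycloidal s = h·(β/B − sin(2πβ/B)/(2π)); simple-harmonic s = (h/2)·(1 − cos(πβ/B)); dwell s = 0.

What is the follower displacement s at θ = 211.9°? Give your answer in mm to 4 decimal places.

seg 1 [0°–65.4°] uniform, h=6: full span → s += 6 → s = 6.0000
seg 2 [65.4°–126.8°] dwell: s stays 6.0000
seg 3 [126.8°–360°] cycloidal, h=11: θ=211.9° here. β=85.1, B=233.2. 11·(0.3649 − sin(2π·0.3649)/(2π)) = 2.7004 → s = 8.7004

8.7004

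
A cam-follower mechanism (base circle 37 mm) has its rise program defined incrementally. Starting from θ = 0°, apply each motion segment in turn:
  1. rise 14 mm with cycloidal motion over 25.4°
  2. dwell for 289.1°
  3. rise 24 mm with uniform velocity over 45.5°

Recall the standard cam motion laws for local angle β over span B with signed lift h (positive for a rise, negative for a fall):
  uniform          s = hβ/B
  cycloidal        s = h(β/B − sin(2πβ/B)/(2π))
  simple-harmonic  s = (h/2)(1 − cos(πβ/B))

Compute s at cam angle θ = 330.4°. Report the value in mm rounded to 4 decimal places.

seg 1 [0°–25.4°] cycloidal, h=14: full span → s += 14 → s = 14.0000
seg 2 [25.4°–314.5°] dwell: s stays 14.0000
seg 3 [314.5°–360°] uniform, h=24: θ=330.4° here. β=15.9, B=45.5. 24·15.9/45.5 = 8.3868 → s = 22.3868

22.3868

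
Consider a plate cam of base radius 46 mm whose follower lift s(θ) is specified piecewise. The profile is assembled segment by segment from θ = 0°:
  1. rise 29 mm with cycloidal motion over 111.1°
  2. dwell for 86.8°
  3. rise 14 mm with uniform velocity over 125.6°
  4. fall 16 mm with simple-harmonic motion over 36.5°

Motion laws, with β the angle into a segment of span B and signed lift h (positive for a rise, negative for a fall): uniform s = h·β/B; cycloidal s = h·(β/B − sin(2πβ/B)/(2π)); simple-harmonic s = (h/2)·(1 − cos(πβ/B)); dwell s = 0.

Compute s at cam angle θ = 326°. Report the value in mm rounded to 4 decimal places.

seg 1 [0°–111.1°] cycloidal, h=29: full span → s += 29 → s = 29.0000
seg 2 [111.1°–197.9°] dwell: s stays 29.0000
seg 3 [197.9°–323.5°] uniform, h=14: full span → s += 14 → s = 43.0000
seg 4 [323.5°–360°] simple-harmonic, h=-16: θ=326° here. β=2.5, B=36.5. -16/2·(1 − cos(π·0.0685)) = -0.1845 → s = 42.8155

42.8155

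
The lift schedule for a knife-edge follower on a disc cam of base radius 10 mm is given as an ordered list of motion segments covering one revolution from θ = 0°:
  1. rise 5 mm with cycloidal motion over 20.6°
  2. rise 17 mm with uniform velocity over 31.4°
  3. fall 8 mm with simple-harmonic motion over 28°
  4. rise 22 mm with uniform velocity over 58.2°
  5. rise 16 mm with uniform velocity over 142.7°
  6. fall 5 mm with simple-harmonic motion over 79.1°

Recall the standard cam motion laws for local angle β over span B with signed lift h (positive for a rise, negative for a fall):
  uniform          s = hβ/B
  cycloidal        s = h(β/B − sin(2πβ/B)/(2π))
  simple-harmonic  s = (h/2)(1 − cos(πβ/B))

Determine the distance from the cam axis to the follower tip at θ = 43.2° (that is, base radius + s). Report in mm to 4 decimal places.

seg 1 [0°–20.6°] cycloidal, h=5: full span → s += 5 → s = 5.0000
seg 2 [20.6°–52°] uniform, h=17: θ=43.2° here. β=22.6, B=31.4. 17·22.6/31.4 = 12.2357 → s = 17.2357
radial distance = base radius + s = 10 + 17.2357 = 27.2357

27.2357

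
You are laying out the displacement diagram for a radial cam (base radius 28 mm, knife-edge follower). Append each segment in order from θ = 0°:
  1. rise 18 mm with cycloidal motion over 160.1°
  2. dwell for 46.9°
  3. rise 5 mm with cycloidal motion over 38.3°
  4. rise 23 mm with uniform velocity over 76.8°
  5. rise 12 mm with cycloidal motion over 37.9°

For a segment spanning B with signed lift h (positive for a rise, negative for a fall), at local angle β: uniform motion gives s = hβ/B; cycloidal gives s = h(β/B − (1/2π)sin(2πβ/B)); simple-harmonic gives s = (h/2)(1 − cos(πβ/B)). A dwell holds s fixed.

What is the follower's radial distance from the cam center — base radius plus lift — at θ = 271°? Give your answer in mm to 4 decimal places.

seg 1 [0°–160.1°] cycloidal, h=18: full span → s += 18 → s = 18.0000
seg 2 [160.1°–207°] dwell: s stays 18.0000
seg 3 [207°–245.3°] cycloidal, h=5: full span → s += 5 → s = 23.0000
seg 4 [245.3°–322.1°] uniform, h=23: θ=271° here. β=25.7, B=76.8. 23·25.7/76.8 = 7.6966 → s = 30.6966
radial distance = base radius + s = 28 + 30.6966 = 58.6966

58.6966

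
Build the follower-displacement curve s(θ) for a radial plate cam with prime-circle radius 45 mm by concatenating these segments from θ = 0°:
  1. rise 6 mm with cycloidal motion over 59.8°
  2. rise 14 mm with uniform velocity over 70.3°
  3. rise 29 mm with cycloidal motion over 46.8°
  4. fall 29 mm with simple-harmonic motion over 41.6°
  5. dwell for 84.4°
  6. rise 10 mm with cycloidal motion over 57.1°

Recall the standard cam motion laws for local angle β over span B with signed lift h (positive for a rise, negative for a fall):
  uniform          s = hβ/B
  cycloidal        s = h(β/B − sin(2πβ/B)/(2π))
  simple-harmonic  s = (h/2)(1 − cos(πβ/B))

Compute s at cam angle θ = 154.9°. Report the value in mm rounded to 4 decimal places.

seg 1 [0°–59.8°] cycloidal, h=6: full span → s += 6 → s = 6.0000
seg 2 [59.8°–130.1°] uniform, h=14: full span → s += 14 → s = 20.0000
seg 3 [130.1°–176.9°] cycloidal, h=29: θ=154.9° here. β=24.8, B=46.8. 29·(0.5299 − sin(2π·0.5299)/(2π)) = 16.2299 → s = 36.2299

36.2299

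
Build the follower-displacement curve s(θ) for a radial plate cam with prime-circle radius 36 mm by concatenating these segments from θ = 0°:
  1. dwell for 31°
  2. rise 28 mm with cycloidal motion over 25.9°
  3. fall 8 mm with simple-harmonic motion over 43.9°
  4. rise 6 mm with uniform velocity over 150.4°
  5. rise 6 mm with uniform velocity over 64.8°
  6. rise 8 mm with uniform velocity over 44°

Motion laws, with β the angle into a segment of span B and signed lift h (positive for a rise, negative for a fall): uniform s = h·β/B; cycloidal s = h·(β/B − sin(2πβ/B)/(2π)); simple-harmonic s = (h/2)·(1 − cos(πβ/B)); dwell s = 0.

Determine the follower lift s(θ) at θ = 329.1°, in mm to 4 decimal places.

seg 1 [0°–31°] dwell: s stays 0.0000
seg 2 [31°–56.9°] cycloidal, h=28: full span → s += 28 → s = 28.0000
seg 3 [56.9°–100.8°] simple-harmonic, h=-8: full span → s += -8 → s = 20.0000
seg 4 [100.8°–251.2°] uniform, h=6: full span → s += 6 → s = 26.0000
seg 5 [251.2°–316°] uniform, h=6: full span → s += 6 → s = 32.0000
seg 6 [316°–360°] uniform, h=8: θ=329.1° here. β=13.1, B=44. 8·13.1/44 = 2.3818 → s = 34.3818

34.3818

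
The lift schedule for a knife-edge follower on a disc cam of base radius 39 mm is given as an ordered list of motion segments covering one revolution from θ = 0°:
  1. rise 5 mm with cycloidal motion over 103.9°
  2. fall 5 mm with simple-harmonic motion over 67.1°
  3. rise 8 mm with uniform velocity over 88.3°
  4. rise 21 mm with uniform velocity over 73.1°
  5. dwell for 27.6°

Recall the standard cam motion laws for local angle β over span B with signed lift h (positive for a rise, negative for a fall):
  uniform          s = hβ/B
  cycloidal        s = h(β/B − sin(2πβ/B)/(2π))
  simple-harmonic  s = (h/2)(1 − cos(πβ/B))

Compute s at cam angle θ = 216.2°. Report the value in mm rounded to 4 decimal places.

seg 1 [0°–103.9°] cycloidal, h=5: full span → s += 5 → s = 5.0000
seg 2 [103.9°–171°] simple-harmonic, h=-5: full span → s += -5 → s = 0.0000
seg 3 [171°–259.3°] uniform, h=8: θ=216.2° here. β=45.2, B=88.3. 8·45.2/88.3 = 4.0951 → s = 4.0951

4.0951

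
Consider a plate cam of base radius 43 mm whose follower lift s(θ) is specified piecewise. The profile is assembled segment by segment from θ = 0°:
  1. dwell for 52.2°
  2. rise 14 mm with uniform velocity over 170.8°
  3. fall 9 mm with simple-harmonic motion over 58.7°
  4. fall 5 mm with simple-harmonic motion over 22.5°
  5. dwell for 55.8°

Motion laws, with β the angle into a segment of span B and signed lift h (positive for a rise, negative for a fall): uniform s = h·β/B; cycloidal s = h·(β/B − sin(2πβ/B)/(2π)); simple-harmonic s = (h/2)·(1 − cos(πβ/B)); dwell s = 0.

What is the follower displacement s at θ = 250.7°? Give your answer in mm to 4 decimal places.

seg 1 [0°–52.2°] dwell: s stays 0.0000
seg 2 [52.2°–223°] uniform, h=14: full span → s += 14 → s = 14.0000
seg 3 [223°–281.7°] simple-harmonic, h=-9: θ=250.7° here. β=27.7, B=58.7. -9/2·(1 − cos(π·0.4719)) = -4.1031 → s = 9.8969

9.8969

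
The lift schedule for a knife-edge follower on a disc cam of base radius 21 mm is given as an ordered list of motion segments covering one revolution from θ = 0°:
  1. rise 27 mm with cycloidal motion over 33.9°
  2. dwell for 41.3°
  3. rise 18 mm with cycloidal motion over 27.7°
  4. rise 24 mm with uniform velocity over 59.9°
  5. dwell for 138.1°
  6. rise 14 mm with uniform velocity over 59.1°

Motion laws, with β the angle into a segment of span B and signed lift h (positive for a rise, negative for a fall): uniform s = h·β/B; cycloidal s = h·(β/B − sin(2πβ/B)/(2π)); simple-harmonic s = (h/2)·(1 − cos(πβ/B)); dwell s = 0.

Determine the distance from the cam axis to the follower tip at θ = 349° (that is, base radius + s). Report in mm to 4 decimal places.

seg 1 [0°–33.9°] cycloidal, h=27: full span → s += 27 → s = 27.0000
seg 2 [33.9°–75.2°] dwell: s stays 27.0000
seg 3 [75.2°–102.9°] cycloidal, h=18: full span → s += 18 → s = 45.0000
seg 4 [102.9°–162.8°] uniform, h=24: full span → s += 24 → s = 69.0000
seg 5 [162.8°–300.9°] dwell: s stays 69.0000
seg 6 [300.9°–360°] uniform, h=14: θ=349° here. β=48.1, B=59.1. 14·48.1/59.1 = 11.3942 → s = 80.3942
radial distance = base radius + s = 21 + 80.3942 = 101.3942

101.3942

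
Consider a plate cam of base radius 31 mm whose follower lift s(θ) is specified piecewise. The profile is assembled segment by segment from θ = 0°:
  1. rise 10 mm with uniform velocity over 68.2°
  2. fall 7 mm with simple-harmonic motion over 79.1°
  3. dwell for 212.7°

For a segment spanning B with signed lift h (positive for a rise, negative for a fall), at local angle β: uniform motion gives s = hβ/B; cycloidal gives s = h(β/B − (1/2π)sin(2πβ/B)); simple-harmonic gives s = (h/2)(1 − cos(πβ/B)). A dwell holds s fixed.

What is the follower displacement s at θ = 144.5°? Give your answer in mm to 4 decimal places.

seg 1 [0°–68.2°] uniform, h=10: full span → s += 10 → s = 10.0000
seg 2 [68.2°–147.3°] simple-harmonic, h=-7: θ=144.5° here. β=76.3, B=79.1. -7/2·(1 − cos(π·0.9646)) = -6.9784 → s = 3.0216

3.0216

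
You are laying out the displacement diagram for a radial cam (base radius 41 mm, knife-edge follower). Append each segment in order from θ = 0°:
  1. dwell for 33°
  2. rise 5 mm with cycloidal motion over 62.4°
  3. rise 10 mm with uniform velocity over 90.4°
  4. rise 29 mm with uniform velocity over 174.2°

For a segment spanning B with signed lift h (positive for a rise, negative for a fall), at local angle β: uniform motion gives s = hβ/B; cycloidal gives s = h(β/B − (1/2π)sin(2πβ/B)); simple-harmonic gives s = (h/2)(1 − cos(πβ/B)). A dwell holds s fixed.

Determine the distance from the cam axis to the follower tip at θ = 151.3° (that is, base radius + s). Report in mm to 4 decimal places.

seg 1 [0°–33°] dwell: s stays 0.0000
seg 2 [33°–95.4°] cycloidal, h=5: full span → s += 5 → s = 5.0000
seg 3 [95.4°–185.8°] uniform, h=10: θ=151.3° here. β=55.9, B=90.4. 10·55.9/90.4 = 6.1836 → s = 11.1836
radial distance = base radius + s = 41 + 11.1836 = 52.1836

52.1836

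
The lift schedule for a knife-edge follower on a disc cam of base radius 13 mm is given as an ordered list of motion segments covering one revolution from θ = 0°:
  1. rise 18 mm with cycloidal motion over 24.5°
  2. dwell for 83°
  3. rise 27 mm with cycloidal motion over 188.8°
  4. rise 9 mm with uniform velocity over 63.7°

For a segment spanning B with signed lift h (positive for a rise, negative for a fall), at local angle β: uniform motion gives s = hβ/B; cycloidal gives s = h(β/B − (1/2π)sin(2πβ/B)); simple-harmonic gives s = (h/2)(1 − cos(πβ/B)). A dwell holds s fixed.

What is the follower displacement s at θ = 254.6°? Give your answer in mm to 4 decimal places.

seg 1 [0°–24.5°] cycloidal, h=18: full span → s += 18 → s = 18.0000
seg 2 [24.5°–107.5°] dwell: s stays 18.0000
seg 3 [107.5°–296.3°] cycloidal, h=27: θ=254.6° here. β=147.1, B=188.8. 27·(0.7791 − sin(2π·0.7791)/(2π)) = 25.2619 → s = 43.2619

43.2619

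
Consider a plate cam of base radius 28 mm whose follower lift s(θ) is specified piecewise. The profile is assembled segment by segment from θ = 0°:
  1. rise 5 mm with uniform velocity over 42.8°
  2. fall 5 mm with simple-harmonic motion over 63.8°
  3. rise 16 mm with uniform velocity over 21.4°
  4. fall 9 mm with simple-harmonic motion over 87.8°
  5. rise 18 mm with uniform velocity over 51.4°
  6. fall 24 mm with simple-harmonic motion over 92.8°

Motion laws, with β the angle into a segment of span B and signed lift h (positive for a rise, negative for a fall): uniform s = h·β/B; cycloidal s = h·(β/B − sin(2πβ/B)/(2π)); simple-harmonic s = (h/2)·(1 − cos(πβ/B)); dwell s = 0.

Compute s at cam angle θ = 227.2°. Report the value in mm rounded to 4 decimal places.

seg 1 [0°–42.8°] uniform, h=5: full span → s += 5 → s = 5.0000
seg 2 [42.8°–106.6°] simple-harmonic, h=-5: full span → s += -5 → s = 0.0000
seg 3 [106.6°–128°] uniform, h=16: full span → s += 16 → s = 16.0000
seg 4 [128°–215.8°] simple-harmonic, h=-9: full span → s += -9 → s = 7.0000
seg 5 [215.8°–267.2°] uniform, h=18: θ=227.2° here. β=11.4, B=51.4. 18·11.4/51.4 = 3.9922 → s = 10.9922

10.9922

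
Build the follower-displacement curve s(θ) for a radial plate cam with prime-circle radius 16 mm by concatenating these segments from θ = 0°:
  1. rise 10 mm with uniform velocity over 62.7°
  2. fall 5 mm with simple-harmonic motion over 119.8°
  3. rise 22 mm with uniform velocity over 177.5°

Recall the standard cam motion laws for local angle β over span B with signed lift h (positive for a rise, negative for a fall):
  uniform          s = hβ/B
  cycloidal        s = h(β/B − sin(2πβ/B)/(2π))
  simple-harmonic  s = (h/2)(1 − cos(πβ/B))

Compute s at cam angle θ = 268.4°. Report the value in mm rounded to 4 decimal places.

seg 1 [0°–62.7°] uniform, h=10: full span → s += 10 → s = 10.0000
seg 2 [62.7°–182.5°] simple-harmonic, h=-5: full span → s += -5 → s = 5.0000
seg 3 [182.5°–360°] uniform, h=22: θ=268.4° here. β=85.9, B=177.5. 22·85.9/177.5 = 10.6468 → s = 15.6468

15.6468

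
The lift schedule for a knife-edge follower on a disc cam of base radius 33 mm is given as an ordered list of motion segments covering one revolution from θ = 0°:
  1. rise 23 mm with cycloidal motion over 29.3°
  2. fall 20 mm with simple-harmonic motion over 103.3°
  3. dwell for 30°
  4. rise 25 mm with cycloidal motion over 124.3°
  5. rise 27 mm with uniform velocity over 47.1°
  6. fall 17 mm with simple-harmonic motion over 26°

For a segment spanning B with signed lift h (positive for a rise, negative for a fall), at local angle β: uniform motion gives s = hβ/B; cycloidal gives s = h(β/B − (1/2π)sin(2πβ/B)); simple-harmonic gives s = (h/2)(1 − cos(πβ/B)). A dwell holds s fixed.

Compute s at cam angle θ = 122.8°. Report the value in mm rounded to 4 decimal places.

seg 1 [0°–29.3°] cycloidal, h=23: full span → s += 23 → s = 23.0000
seg 2 [29.3°–132.6°] simple-harmonic, h=-20: θ=122.8° here. β=93.5, B=103.3. -20/2·(1 − cos(π·0.9051)) = -19.5591 → s = 3.4409

3.4409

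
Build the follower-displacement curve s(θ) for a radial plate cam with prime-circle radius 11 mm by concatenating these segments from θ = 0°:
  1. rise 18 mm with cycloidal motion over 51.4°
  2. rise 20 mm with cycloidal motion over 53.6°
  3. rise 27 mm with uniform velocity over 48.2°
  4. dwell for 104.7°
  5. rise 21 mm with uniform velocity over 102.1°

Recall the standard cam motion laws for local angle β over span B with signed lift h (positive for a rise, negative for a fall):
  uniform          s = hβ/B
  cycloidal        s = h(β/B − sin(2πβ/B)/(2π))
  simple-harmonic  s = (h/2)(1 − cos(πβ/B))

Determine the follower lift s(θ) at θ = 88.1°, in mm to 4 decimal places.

seg 1 [0°–51.4°] cycloidal, h=18: full span → s += 18 → s = 18.0000
seg 2 [51.4°–105°] cycloidal, h=20: θ=88.1° here. β=36.7, B=53.6. 20·(0.6847 − sin(2π·0.6847)/(2π)) = 16.6130 → s = 34.6130

34.6130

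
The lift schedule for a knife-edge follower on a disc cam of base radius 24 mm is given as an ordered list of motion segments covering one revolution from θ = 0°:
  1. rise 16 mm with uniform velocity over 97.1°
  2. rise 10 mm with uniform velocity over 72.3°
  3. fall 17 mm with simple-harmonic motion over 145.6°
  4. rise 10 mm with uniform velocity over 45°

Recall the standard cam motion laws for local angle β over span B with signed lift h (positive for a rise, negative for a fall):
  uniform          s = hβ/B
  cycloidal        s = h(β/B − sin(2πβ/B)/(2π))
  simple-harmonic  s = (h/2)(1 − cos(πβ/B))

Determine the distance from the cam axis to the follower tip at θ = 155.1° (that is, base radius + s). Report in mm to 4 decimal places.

seg 1 [0°–97.1°] uniform, h=16: full span → s += 16 → s = 16.0000
seg 2 [97.1°–169.4°] uniform, h=10: θ=155.1° here. β=58, B=72.3. 10·58/72.3 = 8.0221 → s = 24.0221
radial distance = base radius + s = 24 + 24.0221 = 48.0221

48.0221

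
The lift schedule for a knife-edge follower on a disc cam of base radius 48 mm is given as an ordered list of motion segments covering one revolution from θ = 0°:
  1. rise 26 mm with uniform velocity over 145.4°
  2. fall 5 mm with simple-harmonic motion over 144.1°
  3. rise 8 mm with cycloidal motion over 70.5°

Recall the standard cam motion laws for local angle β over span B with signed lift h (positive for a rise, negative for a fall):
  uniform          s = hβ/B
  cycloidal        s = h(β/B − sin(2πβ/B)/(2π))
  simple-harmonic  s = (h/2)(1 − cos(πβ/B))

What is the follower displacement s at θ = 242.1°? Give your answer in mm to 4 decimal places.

seg 1 [0°–145.4°] uniform, h=26: full span → s += 26 → s = 26.0000
seg 2 [145.4°–289.5°] simple-harmonic, h=-5: θ=242.1° here. β=96.7, B=144.1. -5/2·(1 − cos(π·0.6711)) = -3.7798 → s = 22.2202

22.2202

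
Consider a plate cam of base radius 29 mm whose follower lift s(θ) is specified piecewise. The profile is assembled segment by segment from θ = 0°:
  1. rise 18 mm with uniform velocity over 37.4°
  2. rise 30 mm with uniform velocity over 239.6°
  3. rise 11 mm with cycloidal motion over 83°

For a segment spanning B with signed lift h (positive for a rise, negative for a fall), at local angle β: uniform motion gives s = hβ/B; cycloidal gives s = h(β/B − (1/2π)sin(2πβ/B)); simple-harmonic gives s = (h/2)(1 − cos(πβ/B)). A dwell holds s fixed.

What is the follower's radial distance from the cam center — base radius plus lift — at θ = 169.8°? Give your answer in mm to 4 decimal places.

seg 1 [0°–37.4°] uniform, h=18: full span → s += 18 → s = 18.0000
seg 2 [37.4°–277°] uniform, h=30: θ=169.8° here. β=132.4, B=239.6. 30·132.4/239.6 = 16.5776 → s = 34.5776
radial distance = base radius + s = 29 + 34.5776 = 63.5776

63.5776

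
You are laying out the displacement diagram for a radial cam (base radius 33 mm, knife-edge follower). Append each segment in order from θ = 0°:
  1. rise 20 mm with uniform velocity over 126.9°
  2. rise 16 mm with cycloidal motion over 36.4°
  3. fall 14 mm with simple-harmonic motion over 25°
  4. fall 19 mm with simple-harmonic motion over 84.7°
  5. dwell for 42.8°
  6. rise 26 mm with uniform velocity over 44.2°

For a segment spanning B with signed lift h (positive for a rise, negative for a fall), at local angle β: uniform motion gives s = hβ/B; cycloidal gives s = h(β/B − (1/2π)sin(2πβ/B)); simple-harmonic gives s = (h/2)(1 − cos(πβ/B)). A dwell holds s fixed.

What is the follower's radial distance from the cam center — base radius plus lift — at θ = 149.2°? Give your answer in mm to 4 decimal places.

seg 1 [0°–126.9°] uniform, h=20: full span → s += 20 → s = 20.0000
seg 2 [126.9°–163.3°] cycloidal, h=16: θ=149.2° here. β=22.3, B=36.4. 16·(0.6126 − sin(2π·0.6126)/(2π)) = 11.4577 → s = 31.4577
radial distance = base radius + s = 33 + 31.4577 = 64.4577

64.4577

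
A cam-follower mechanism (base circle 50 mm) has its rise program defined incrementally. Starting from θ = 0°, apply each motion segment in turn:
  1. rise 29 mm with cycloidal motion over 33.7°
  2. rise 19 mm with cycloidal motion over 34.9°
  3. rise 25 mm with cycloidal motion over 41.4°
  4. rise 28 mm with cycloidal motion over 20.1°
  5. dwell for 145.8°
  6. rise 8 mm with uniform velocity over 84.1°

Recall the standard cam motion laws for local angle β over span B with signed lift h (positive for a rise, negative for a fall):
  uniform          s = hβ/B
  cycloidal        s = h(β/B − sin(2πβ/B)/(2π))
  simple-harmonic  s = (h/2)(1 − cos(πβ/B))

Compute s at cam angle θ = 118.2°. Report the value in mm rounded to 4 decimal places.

seg 1 [0°–33.7°] cycloidal, h=29: full span → s += 29 → s = 29.0000
seg 2 [33.7°–68.6°] cycloidal, h=19: full span → s += 19 → s = 48.0000
seg 3 [68.6°–110°] cycloidal, h=25: full span → s += 25 → s = 73.0000
seg 4 [110°–130.1°] cycloidal, h=28: θ=118.2° here. β=8.2, B=20.1. 28·(0.4080 − sin(2π·0.4080)/(2π)) = 8.9870 → s = 81.9870

81.9870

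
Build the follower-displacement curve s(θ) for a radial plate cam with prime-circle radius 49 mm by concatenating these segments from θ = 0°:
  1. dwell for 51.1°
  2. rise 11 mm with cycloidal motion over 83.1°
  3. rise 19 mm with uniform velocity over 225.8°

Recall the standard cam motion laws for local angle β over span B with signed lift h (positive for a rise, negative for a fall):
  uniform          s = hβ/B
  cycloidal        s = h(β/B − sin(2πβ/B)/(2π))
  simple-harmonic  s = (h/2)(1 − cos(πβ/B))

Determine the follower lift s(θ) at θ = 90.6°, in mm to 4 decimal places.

seg 1 [0°–51.1°] dwell: s stays 0.0000
seg 2 [51.1°–134.2°] cycloidal, h=11: θ=90.6° here. β=39.5, B=83.1. 11·(0.4753 − sin(2π·0.4753)/(2π)) = 4.9584 → s = 4.9584

4.9584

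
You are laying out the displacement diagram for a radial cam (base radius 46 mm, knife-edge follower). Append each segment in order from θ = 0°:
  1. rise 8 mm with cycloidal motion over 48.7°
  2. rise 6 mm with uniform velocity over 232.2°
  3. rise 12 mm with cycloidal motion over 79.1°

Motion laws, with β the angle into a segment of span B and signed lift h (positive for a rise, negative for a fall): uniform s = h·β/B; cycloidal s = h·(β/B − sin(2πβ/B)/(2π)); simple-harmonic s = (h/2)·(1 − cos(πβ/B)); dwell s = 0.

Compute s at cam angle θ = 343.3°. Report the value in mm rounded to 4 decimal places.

seg 1 [0°–48.7°] cycloidal, h=8: full span → s += 8 → s = 8.0000
seg 2 [48.7°–280.9°] uniform, h=6: full span → s += 6 → s = 14.0000
seg 3 [280.9°–360°] cycloidal, h=12: θ=343.3° here. β=62.4, B=79.1. 12·(0.7889 − sin(2π·0.7889)/(2π)) = 11.3197 → s = 25.3197

25.3197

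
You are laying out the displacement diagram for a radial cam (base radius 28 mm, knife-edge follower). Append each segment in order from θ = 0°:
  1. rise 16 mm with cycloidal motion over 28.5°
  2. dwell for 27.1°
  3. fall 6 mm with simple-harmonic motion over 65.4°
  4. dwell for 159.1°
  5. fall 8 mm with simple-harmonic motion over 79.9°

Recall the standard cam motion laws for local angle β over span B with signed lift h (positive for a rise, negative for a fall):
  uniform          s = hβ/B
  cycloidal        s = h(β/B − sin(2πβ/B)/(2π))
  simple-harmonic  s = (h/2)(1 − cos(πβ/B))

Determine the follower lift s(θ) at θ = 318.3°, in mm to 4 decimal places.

seg 1 [0°–28.5°] cycloidal, h=16: full span → s += 16 → s = 16.0000
seg 2 [28.5°–55.6°] dwell: s stays 16.0000
seg 3 [55.6°–121°] simple-harmonic, h=-6: full span → s += -6 → s = 10.0000
seg 4 [121°–280.1°] dwell: s stays 10.0000
seg 5 [280.1°–360°] simple-harmonic, h=-8: θ=318.3° here. β=38.2, B=79.9. -8/2·(1 − cos(π·0.4781)) = -3.7250 → s = 6.2750

6.2750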